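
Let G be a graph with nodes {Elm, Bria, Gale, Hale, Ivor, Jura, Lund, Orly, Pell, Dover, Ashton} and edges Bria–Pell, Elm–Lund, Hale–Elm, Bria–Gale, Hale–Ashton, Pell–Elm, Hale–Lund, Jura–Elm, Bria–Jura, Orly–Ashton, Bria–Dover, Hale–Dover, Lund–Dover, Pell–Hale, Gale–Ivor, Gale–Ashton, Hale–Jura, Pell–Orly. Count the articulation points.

Removing Gale increases the component count from 1 to 2, so Gale is a cut vertex.
By contrast removing Ivor leaves 1 component; it is not a cut vertex. No other vertex is a cut vertex either.

1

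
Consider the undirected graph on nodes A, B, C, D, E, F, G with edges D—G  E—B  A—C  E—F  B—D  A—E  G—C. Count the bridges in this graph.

The edges on the cycle A-E-B-D-G-C-A are not bridges since each lies on that cycle.
But removing E—F disconnects E from F — this is a bridge.

1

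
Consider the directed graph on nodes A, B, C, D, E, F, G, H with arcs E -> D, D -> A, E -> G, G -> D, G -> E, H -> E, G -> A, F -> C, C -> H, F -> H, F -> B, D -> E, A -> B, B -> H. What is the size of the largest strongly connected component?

6

{A, B, D, E, G, H} are all mutually reachable — one SCC of size 6.
{C} is an SCC by itself.
{F} is an SCC by itself.
The largest has 6 vertices.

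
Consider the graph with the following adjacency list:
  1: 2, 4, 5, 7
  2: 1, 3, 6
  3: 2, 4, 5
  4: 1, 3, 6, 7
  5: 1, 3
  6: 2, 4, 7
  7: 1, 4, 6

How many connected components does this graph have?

1

Starting from 1 we can reach 1, 2, 3, 4, 5, 6, 7. That is one component of size 7.
Total: 1 component.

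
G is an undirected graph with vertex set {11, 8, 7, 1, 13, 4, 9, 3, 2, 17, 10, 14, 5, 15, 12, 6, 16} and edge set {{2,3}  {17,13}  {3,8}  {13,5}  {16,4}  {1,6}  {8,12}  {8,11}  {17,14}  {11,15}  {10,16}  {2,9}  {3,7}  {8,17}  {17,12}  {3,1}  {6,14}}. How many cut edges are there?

9

The edges on the cycle 3-8-17-14-6-1-3 are not bridges since each lies on that cycle.
But removing 17—13 disconnects 17 from 13; removing 8—11 disconnects 8 from 11; removing 9—2 disconnects 9 from 2; removing 13—5 disconnects 13 from 5 — these are bridges.
In total 9 edges are bridges.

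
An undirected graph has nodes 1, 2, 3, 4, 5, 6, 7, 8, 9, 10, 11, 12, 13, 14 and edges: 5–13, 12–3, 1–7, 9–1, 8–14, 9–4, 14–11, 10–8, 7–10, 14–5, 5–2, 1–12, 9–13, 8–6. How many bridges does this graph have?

6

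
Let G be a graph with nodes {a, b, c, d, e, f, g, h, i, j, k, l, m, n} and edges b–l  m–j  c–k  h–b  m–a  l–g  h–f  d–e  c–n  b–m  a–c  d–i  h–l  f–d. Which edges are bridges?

The edges on the cycle h-b-l-h are not bridges since each lies on that cycle.
But removing b–m disconnects b from m; removing c–n disconnects c from n; removing h–f disconnects h from f; removing l–g disconnects l from g — these are bridges.
In total 11 edges are bridges.

a-c, a-m, b-m, c-k, c-n, d-e, d-f, d-i, f-h, g-l, j-m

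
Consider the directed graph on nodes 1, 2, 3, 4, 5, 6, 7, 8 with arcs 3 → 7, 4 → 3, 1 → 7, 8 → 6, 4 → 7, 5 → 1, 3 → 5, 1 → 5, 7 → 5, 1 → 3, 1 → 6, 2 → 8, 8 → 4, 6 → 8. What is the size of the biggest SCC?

7

{1, 3, 4, 5, 6, 7, 8} are all mutually reachable — one SCC of size 7.
{2} is an SCC by itself.
The largest has 7 vertices.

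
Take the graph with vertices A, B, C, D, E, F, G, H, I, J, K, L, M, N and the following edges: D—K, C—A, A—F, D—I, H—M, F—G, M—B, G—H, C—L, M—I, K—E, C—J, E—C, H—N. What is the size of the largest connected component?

Starting from A we can reach A, B, C, D, E, F, G, H, I, J, K, L, M, N. That is one component of size 14.
The largest has 14 vertices.

14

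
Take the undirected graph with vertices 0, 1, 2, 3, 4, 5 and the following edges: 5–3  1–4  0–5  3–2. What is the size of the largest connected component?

4

Starting from 1 we can reach 1, 4. That is one component of size 2.
Starting from 0 we can reach 0, 2, 3, 5. That is one component of size 4.
The largest has 4 vertices.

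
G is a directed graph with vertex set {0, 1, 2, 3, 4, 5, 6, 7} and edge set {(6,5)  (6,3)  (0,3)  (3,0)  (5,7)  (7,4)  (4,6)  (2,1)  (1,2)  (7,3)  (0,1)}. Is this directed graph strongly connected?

No

There is no directed path from 1 to 5, so the graph is not strongly connected.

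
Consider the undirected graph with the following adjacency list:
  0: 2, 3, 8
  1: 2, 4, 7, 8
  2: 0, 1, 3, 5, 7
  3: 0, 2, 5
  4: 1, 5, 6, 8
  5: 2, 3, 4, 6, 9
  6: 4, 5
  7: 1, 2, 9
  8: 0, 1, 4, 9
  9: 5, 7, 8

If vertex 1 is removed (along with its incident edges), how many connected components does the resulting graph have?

With 1 gone, the remaining components are: {0, 2, 3, 4, 5, 6, 7, 8, 9}.
That is 1 component.

1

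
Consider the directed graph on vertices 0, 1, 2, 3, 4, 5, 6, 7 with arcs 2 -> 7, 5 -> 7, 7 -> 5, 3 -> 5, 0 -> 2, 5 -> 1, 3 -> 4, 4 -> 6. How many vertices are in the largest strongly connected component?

{5, 7} are all mutually reachable — one SCC of size 2.
{1} is an SCC by itself.
{3} is an SCC by itself.
{2} is an SCC by itself.
{4} is an SCC by itself.
(and 2 more singleton SCCs)
The largest has 2 vertices.

2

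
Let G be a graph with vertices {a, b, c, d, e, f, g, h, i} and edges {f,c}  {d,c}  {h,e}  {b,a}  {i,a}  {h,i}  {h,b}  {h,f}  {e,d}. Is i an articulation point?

No

Deleting i leaves 2 components (was 2), so i is not a cut vertex.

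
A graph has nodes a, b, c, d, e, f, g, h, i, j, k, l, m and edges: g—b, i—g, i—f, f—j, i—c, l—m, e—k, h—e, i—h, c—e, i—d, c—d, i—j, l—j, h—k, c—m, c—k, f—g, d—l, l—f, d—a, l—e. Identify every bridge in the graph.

a-d, b-g

The edges on the cycle i-c-e-h-i are not bridges since each lies on that cycle.
But removing b—g disconnects b from g; removing d—a disconnects d from a — these are bridges.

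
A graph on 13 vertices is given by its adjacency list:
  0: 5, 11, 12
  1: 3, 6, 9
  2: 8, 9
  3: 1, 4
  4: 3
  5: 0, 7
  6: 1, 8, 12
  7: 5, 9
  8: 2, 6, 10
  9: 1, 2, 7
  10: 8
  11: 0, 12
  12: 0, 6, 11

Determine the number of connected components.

1

Starting from 0 we can reach 0, 1, 2, 3, 4, 5, 6, 7, 8, 9, 10, 11, 12. That is one component of size 13.
Total: 1 component.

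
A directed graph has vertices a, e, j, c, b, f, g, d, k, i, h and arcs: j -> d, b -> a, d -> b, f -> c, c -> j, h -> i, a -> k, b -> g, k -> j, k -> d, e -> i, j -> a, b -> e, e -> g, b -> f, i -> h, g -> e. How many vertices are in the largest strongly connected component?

{a, b, c, d, f, j, k} are all mutually reachable — one SCC of size 7.
{e, g} are all mutually reachable — one SCC of size 2.
{h, i} are all mutually reachable — one SCC of size 2.
The largest has 7 vertices.

7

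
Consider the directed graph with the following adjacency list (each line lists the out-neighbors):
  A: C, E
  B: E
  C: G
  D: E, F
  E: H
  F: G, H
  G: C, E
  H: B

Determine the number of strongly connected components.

5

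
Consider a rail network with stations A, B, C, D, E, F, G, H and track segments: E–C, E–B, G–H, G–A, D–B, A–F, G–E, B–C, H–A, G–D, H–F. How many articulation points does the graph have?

1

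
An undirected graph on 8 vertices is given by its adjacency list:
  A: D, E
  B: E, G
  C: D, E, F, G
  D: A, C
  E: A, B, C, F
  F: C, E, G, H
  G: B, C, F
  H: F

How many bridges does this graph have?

1

The edges on the cycle C-E-A-D-C are not bridges since each lies on that cycle.
But removing F-H disconnects F from H — this is a bridge.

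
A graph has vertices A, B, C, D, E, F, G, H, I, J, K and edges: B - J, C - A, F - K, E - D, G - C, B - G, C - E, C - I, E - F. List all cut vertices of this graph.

B, C, E, F, G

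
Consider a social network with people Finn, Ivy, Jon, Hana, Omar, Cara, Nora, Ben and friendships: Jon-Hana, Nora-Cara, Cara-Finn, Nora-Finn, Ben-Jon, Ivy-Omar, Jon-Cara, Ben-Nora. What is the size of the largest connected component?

6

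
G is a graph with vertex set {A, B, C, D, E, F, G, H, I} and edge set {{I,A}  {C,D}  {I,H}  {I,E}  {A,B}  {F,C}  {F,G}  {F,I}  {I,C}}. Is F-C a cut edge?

No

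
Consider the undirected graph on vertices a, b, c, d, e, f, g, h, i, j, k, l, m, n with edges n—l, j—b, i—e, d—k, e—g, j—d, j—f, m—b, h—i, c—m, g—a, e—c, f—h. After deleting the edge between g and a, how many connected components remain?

3

Before removal there are 2 components.
g—a is a bridge — removing it separates g's side from a's side.
After removal: 3 components.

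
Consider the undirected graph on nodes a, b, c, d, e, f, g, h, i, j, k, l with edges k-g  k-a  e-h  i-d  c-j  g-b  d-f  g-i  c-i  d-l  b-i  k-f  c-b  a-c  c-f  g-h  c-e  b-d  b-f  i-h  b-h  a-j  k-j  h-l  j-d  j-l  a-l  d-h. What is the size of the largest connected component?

Starting from a we can reach a, b, c, d, e, f, g, h, i, j, k, l. That is one component of size 12.
The largest has 12 vertices.

12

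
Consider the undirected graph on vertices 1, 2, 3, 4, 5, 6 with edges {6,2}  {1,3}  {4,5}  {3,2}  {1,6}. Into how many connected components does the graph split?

2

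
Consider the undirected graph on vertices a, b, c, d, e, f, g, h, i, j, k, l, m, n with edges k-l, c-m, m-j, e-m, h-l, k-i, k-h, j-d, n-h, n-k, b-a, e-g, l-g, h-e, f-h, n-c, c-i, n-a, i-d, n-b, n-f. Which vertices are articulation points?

n

Removing n increases the component count from 1 to 2, so n is a cut vertex.
By contrast removing a leaves 1 component; it is not a cut vertex. No other vertex is a cut vertex either.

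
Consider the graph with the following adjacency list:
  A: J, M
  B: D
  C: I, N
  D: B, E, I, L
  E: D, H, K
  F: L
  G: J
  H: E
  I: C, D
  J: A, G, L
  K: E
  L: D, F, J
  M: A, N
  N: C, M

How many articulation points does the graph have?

4

Removing D increases the component count from 1 to 3, so D is a cut vertex.
Removing E increases the component count from 1 to 3, so E is a cut vertex.
Removing J increases the component count from 1 to 2, so J is a cut vertex.
Likewise L is a cut vertex.
By contrast removing M leaves 1 component; it is not a cut vertex. No other vertex is a cut vertex either.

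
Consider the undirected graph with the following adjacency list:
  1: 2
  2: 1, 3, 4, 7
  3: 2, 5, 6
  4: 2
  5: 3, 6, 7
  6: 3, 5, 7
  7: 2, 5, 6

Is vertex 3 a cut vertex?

No

Deleting 3 leaves 1 component (was 1) (its neighbors 2, 5, 6 remain connected to each other), so 3 is not a cut vertex.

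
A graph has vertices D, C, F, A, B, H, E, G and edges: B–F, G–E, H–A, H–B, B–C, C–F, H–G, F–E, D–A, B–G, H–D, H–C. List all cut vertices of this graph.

Removing H increases the component count from 1 to 2, so H is a cut vertex.
By contrast removing D leaves 1 component; it is not a cut vertex. No other vertex is a cut vertex either.

H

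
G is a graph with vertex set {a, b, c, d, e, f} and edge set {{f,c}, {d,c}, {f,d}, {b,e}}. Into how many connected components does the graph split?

3

a is isolated — a component by itself.
Starting from b we can reach b, e. That is one component of size 2.
Starting from c we can reach c, d, f. That is one component of size 3.
Total: 3 components.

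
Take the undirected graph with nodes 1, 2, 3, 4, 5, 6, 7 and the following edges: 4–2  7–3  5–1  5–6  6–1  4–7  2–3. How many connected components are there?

Starting from 1 we can reach 1, 5, 6. That is one component of size 3.
Starting from 2 we can reach 2, 3, 4, 7. That is one component of size 4.
Total: 2 components.

2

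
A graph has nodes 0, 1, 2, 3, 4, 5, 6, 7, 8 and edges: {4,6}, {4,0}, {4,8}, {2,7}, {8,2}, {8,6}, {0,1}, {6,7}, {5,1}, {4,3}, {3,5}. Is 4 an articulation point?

Yes

Deleting 4 raises the number of components from 1 to 2, so 4 is a cut vertex.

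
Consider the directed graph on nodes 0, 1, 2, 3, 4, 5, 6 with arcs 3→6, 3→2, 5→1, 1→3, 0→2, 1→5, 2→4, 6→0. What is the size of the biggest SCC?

2

{1, 5} are all mutually reachable — one SCC of size 2.
{0} is an SCC by itself.
{2} is an SCC by itself.
{4} is an SCC by itself.
{6} is an SCC by itself.
(and 1 more singleton SCC)
The largest has 2 vertices.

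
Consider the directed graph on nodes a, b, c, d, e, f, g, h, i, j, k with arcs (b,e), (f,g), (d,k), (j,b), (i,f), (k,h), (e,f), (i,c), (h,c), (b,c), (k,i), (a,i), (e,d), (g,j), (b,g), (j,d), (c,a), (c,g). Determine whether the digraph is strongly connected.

Yes

From h we can reach every vertex (a, b, c, d, e, f, g, h, i, j, k), and every vertex can reach h (a, b, c, d, e, f, g, h, i, j, k). So the whole graph is one strongly connected component.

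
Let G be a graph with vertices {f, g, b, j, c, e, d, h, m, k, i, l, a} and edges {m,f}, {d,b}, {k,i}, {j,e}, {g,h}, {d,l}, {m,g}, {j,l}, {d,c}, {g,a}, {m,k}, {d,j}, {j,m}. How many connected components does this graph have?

Starting from a we can reach a, b, c, d, e, f, g, h, i, j, k, l, m. That is one component of size 13.
Total: 1 component.

1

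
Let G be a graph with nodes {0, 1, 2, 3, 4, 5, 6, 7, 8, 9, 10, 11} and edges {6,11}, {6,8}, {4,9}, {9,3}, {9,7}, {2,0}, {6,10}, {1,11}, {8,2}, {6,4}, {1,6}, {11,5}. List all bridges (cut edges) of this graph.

The edges on the cycle 1-6-11-1 are not bridges since each lies on that cycle.
But removing 6-4 disconnects 6 from 4; removing 6-8 disconnects 6 from 8; removing 8-2 disconnects 8 from 2; removing 11-5 disconnects 11 from 5 — these are bridges.
In total 9 edges are bridges.

0-2, 10-6, 11-5, 2-8, 3-9, 4-6, 4-9, 6-8, 7-9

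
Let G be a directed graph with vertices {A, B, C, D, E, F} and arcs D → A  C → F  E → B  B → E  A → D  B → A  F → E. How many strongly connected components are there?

{B, E} are all mutually reachable — one SCC of size 2.
{A, D} are all mutually reachable — one SCC of size 2.
{C} is an SCC by itself.
{F} is an SCC by itself.
That gives 4 strongly connected components.

4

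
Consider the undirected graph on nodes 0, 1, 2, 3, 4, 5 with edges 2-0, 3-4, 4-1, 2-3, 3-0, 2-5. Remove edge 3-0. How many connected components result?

1

3 and 0 are still connected via 3-2-0, so the component count stays at 1.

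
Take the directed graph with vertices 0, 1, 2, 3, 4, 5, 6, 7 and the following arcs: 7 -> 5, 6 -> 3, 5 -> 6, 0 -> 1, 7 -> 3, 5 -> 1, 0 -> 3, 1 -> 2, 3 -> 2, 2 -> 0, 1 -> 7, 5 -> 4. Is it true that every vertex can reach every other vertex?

No

There is no directed path from 4 to 1, so the graph is not strongly connected.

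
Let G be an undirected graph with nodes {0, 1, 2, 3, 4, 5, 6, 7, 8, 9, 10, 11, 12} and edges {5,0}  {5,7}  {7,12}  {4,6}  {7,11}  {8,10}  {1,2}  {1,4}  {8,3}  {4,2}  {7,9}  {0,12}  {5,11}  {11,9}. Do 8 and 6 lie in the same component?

No

The component containing 8 is {3, 8, 10}, and 6 is not in it.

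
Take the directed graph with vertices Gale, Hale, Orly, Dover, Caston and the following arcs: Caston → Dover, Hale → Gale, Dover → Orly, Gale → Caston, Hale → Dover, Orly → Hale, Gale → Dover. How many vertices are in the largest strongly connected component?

5

{Gale, Hale, Orly, Dover, Caston} are all mutually reachable — one SCC of size 5.
The largest has 5 vertices.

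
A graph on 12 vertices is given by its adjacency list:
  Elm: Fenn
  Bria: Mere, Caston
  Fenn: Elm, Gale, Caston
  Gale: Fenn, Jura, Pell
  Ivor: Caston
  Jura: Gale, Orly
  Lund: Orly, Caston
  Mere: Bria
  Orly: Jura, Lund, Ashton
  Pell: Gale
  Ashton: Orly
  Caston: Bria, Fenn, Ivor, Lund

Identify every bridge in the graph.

The edges on the cycle Fenn-Caston-Lund-Orly-Jura-Gale-Fenn are not bridges since each lies on that cycle.
But removing Caston-Bria disconnects Caston from Bria; removing Bria-Mere disconnects Bria from Mere; removing Orly-Ashton disconnects Orly from Ashton; removing Gale-Pell disconnects Gale from Pell — these are bridges.
In total 6 edges are bridges.

Ashton-Orly, Bria-Caston, Bria-Mere, Caston-Ivor, Elm-Fenn, Gale-Pell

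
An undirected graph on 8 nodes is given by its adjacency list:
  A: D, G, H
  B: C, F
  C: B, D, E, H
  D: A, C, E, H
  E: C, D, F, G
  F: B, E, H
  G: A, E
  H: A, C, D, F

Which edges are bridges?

The edges on the cycle C-B-F-E-C are not bridges since each lies on that cycle.
Every edge lies on some cycle, so there are no bridges.

none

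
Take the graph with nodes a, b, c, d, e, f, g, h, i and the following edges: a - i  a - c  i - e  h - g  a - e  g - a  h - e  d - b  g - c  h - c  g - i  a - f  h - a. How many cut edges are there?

2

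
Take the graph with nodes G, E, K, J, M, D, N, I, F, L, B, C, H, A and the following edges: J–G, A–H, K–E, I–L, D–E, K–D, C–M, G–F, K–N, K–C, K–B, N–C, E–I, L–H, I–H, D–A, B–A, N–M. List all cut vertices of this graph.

Removing G increases the component count from 2 to 3, so G is a cut vertex.
Removing K increases the component count from 2 to 3, so K is a cut vertex.
By contrast removing L leaves 2 components; it is not a cut vertex. No other vertex is a cut vertex either.

G, K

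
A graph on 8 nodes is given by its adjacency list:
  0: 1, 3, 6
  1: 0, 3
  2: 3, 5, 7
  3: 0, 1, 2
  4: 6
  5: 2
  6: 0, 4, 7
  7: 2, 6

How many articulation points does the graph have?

Removing 2 increases the component count from 1 to 2, so 2 is a cut vertex.
Removing 6 increases the component count from 1 to 2, so 6 is a cut vertex.
By contrast removing 3 leaves 1 component; it is not a cut vertex. No other vertex is a cut vertex either.

2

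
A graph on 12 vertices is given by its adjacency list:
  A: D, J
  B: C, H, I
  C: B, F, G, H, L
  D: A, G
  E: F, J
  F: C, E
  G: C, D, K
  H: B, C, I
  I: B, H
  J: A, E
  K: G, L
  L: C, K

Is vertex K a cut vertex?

No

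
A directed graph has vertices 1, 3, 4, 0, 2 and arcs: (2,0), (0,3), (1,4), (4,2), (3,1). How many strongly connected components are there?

{0, 1, 2, 3, 4} are all mutually reachable — one SCC of size 5.
That gives 1 strongly connected component.

1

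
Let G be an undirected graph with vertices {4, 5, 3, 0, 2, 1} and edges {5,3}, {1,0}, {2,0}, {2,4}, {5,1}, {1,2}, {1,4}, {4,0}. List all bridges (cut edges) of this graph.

1-5, 3-5

The edges on the cycle 1-2-4-1 are not bridges since each lies on that cycle.
But removing 1–5 disconnects 1 from 5; removing 5–3 disconnects 5 from 3 — these are bridges.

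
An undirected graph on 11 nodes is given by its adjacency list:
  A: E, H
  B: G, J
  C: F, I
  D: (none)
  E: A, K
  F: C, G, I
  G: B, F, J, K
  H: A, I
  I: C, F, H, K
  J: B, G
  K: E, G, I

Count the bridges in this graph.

0

The edges on the cycle G-J-B-G are not bridges since each lies on that cycle.
Every edge lies on some cycle, so there are no bridges.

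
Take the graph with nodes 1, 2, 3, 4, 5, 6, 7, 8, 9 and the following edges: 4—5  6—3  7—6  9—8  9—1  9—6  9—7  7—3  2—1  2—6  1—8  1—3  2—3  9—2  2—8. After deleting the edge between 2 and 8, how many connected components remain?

2

2 and 8 are still connected via 2-9-8, so the component count stays at 2.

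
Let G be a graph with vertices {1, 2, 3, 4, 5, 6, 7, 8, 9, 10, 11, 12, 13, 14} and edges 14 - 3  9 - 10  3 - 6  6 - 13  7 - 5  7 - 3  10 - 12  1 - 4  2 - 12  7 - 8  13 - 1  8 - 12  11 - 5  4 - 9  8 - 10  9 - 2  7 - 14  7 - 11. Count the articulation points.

Removing 7 increases the component count from 1 to 2, so 7 is a cut vertex.
By contrast removing 12 leaves 1 component; it is not a cut vertex. No other vertex is a cut vertex either.

1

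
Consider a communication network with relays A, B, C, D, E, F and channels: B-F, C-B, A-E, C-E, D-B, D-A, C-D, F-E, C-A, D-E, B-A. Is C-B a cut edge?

No

After removing C-B, the path C-D-B still connects them, so the edge is not a bridge.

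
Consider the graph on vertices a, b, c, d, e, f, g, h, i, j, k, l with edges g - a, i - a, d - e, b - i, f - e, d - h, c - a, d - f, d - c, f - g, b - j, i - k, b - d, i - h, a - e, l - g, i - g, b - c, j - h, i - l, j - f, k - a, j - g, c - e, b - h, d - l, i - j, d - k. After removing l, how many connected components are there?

With l gone, the remaining components are: {a, b, c, d, e, f, g, h, i, j, k}.
That is 1 component.

1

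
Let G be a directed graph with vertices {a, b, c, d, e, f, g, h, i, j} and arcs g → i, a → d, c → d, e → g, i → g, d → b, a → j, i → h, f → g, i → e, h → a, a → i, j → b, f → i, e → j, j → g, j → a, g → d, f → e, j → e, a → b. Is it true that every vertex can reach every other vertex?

No

There is no directed path from g to c, so the graph is not strongly connected.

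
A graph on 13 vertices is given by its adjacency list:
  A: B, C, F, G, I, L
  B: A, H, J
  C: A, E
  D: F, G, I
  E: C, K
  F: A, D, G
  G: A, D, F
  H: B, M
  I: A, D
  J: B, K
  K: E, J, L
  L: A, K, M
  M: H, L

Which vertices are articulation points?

A

Removing A increases the component count from 1 to 2, so A is a cut vertex.
By contrast removing K leaves 1 component; it is not a cut vertex. No other vertex is a cut vertex either.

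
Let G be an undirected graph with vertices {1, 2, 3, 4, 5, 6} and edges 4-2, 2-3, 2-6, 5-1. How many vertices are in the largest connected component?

Starting from 1 we can reach 1, 5. That is one component of size 2.
Starting from 2 we can reach 2, 3, 4, 6. That is one component of size 4.
The largest has 4 vertices.

4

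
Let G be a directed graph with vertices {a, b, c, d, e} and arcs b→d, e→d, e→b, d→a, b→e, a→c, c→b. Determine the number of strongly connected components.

{a, b, c, d, e} are all mutually reachable — one SCC of size 5.
That gives 1 strongly connected component.

1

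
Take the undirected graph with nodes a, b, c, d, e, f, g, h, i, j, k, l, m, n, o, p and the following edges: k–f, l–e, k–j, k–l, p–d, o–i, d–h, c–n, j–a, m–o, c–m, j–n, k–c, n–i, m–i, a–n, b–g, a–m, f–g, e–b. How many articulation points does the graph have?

2

Removing d increases the component count from 2 to 3, so d is a cut vertex.
Removing k increases the component count from 2 to 3, so k is a cut vertex.
By contrast removing f leaves 2 components; it is not a cut vertex. No other vertex is a cut vertex either.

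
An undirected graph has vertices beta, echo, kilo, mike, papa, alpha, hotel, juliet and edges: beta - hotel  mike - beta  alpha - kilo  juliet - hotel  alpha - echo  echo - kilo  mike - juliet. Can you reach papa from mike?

The component containing mike is {beta, mike, hotel, juliet}, and papa is not in it.

No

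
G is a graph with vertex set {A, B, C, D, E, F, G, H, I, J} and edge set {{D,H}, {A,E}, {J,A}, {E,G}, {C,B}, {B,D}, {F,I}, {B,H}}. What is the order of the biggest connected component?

4

Starting from F we can reach F, I. That is one component of size 2.
Starting from A we can reach A, E, G, J. That is one component of size 4.
Starting from B we can reach B, C, D, H. That is one component of size 4.
The largest has 4 vertices.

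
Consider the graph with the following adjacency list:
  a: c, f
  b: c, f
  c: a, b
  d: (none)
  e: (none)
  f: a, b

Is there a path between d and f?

The component containing d is {d}, and f is not in it.

No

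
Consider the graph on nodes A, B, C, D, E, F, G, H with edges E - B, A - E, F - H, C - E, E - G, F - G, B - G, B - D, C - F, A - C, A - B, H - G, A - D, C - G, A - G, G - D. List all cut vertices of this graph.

Removing E, for instance, still leaves 1 component. No single vertex removal increases the component count — the graph has no articulation points.

none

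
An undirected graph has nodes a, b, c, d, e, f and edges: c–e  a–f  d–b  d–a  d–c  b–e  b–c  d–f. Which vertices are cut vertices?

d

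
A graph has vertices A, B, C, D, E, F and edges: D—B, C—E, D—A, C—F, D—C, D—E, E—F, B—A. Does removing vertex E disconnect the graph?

No

Deleting E leaves 1 component (was 1) (its neighbors C, D, F remain connected to each other), so E is not a cut vertex.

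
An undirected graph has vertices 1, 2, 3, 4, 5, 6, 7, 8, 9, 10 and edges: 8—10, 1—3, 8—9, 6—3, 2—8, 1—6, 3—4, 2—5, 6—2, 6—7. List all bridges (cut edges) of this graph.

The edges on the cycle 1-6-3-1 are not bridges since each lies on that cycle.
But removing 6—2 disconnects 6 from 2; removing 2—5 disconnects 2 from 5; removing 3—4 disconnects 3 from 4; removing 2—8 disconnects 2 from 8 — these are bridges.
In total 7 edges are bridges.

10-8, 2-5, 2-6, 2-8, 3-4, 6-7, 8-9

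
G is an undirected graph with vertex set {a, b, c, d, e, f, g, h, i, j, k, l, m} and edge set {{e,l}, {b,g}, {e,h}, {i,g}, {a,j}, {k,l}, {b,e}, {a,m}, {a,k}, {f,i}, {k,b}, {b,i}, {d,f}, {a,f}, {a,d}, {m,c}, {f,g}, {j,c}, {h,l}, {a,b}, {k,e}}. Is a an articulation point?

Yes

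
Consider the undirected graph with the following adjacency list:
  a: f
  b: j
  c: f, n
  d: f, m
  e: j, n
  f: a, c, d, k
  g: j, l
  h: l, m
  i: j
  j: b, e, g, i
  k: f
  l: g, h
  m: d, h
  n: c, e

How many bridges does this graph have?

The edges on the cycle g-j-e-n-c-f-d-m-h-l-g are not bridges since each lies on that cycle.
But removing j-i disconnects j from i; removing k-f disconnects k from f; removing j-b disconnects j from b; removing a-f disconnects a from f — these are bridges.
That makes 4 bridges.

4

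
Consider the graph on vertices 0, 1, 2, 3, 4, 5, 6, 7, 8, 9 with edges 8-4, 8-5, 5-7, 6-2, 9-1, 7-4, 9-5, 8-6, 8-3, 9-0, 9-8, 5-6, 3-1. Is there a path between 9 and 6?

From 9 we can reach 0, 1, 2, 3, 4, 5, 6, 7, 8, 9, which includes 6.

Yes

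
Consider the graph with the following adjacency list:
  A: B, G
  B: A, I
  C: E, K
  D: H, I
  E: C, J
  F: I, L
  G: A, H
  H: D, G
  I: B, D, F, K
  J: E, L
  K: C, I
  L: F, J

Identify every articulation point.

Removing I increases the component count from 1 to 2, so I is a cut vertex.
By contrast removing G leaves 1 component; it is not a cut vertex. No other vertex is a cut vertex either.

I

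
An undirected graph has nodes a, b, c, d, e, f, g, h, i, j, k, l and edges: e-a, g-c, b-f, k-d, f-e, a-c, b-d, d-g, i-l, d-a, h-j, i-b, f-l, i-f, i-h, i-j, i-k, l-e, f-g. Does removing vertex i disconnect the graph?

Deleting i raises the number of components from 1 to 2, so i is a cut vertex.

Yes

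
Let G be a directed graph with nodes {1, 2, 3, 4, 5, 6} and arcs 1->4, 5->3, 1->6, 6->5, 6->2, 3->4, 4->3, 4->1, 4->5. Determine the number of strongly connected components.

2

{1, 3, 4, 5, 6} are all mutually reachable — one SCC of size 5.
{2} is an SCC by itself.
That gives 2 strongly connected components.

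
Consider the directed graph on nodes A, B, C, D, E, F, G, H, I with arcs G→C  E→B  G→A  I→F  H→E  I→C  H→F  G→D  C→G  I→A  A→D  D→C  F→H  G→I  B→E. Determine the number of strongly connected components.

3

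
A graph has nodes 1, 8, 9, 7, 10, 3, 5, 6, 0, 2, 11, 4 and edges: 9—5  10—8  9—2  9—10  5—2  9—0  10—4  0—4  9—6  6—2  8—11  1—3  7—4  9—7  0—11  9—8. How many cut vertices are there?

Removing 9 increases the component count from 2 to 3, so 9 is a cut vertex.
By contrast removing 1 leaves 2 components; it is not a cut vertex. No other vertex is a cut vertex either.

1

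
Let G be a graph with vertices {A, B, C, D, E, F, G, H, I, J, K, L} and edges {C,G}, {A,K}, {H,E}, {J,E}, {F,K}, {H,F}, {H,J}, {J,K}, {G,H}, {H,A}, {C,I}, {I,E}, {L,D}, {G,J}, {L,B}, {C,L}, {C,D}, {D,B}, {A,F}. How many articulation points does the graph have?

1

Removing C increases the component count from 1 to 2, so C is a cut vertex.
By contrast removing J leaves 1 component; it is not a cut vertex. No other vertex is a cut vertex either.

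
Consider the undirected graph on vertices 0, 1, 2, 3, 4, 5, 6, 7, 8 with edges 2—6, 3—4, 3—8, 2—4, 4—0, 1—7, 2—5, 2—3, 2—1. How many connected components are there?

Starting from 0 we can reach 0, 1, 2, 3, 4, 5, 6, 7, 8. That is one component of size 9.
Total: 1 component.

1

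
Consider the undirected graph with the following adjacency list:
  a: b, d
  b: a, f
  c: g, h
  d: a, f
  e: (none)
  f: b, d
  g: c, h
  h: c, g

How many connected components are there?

e is isolated — a component by itself.
Starting from c we can reach c, g, h. That is one component of size 3.
Starting from a we can reach a, b, d, f. That is one component of size 4.
Total: 3 components.

3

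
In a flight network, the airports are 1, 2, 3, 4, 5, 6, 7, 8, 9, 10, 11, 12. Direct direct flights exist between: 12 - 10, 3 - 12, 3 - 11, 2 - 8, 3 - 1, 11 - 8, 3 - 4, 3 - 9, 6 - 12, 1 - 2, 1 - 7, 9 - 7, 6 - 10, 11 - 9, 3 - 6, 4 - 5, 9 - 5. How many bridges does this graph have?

0

The edges on the cycle 3-6-10-12-3 are not bridges since each lies on that cycle.
Every edge lies on some cycle, so there are no bridges.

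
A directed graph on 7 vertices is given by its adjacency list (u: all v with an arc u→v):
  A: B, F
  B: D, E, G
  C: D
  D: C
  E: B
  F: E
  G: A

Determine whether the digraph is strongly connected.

No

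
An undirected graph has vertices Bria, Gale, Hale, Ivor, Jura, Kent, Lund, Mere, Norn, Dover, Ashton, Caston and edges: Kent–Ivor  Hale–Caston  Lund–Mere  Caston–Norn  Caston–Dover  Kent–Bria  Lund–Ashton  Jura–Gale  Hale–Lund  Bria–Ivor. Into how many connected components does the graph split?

Starting from Gale we can reach Gale, Jura. That is one component of size 2.
Starting from Bria we can reach Bria, Ivor, Kent. That is one component of size 3.
Starting from Hale we can reach Hale, Lund, Mere, Norn, Dover, Ashton, Caston. That is one component of size 7.
Total: 3 components.

3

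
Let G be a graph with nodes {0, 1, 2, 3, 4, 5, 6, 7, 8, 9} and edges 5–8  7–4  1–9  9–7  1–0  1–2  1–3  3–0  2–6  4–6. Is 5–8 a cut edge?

Yes

Removing 5–8 leaves no path between 5 and 8: the component count goes from 2 to 3. So it is a bridge.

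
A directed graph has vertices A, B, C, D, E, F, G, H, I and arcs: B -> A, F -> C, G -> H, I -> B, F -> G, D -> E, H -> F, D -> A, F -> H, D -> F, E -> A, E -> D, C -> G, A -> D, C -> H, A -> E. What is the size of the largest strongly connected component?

4

{C, F, G, H} are all mutually reachable — one SCC of size 4.
{A, D, E} are all mutually reachable — one SCC of size 3.
{B} is an SCC by itself.
{I} is an SCC by itself.
The largest has 4 vertices.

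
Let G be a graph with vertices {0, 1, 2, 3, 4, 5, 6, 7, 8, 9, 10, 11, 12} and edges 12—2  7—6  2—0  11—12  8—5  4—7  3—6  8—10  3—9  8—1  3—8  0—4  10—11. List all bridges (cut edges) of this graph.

1-8, 3-9, 5-8

The edges on the cycle 3-8-10-11-12-2-0-4-7-6-3 are not bridges since each lies on that cycle.
But removing 8—5 disconnects 8 from 5; removing 8—1 disconnects 8 from 1; removing 3—9 disconnects 3 from 9 — these are bridges.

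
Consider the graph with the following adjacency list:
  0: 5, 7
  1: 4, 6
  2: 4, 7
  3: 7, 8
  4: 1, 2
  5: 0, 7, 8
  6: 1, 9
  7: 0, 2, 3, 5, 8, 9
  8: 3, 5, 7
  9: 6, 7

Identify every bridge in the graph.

none

The edges on the cycle 7-9-6-1-4-2-7 are not bridges since each lies on that cycle.
Every edge lies on some cycle, so there are no bridges.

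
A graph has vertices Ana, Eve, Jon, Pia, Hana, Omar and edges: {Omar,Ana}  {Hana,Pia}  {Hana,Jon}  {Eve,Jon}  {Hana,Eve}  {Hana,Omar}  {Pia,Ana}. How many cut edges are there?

The edges on the cycle Hana-Eve-Jon-Hana are not bridges since each lies on that cycle.
Every edge lies on some cycle, so there are no bridges.

0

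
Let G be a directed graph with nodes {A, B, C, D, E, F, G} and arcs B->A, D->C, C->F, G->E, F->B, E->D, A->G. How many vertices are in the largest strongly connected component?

7

{A, B, C, D, E, F, G} are all mutually reachable — one SCC of size 7.
The largest has 7 vertices.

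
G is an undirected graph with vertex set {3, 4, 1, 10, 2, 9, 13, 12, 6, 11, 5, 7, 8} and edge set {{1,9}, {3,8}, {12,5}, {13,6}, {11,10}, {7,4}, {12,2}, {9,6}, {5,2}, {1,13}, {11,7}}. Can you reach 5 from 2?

From 2 we can reach 2, 5, 12, which includes 5.

Yes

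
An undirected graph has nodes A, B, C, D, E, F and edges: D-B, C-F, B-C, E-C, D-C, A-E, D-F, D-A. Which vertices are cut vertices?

none

Removing D, for instance, still leaves 1 component. No single vertex removal increases the component count — the graph has no articulation points.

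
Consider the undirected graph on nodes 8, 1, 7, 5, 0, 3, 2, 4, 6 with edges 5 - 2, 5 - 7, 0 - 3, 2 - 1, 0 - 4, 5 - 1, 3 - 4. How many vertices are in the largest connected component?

8 is isolated — a component by itself.
6 is isolated — a component by itself.
Starting from 0 we can reach 0, 3, 4. That is one component of size 3.
Starting from 1 we can reach 1, 2, 5, 7. That is one component of size 4.
The largest has 4 vertices.

4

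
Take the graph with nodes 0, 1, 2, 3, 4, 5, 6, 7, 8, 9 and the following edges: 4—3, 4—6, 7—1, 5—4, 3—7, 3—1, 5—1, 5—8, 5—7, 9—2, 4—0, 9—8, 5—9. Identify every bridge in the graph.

The edges on the cycle 5-9-8-5 are not bridges since each lies on that cycle.
But removing 4—6 disconnects 4 from 6; removing 9—2 disconnects 9 from 2; removing 0—4 disconnects 0 from 4 — these are bridges.

0-4, 2-9, 4-6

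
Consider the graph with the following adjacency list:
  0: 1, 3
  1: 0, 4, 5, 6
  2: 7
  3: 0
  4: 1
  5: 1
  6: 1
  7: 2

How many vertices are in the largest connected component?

6

Starting from 2 we can reach 2, 7. That is one component of size 2.
Starting from 0 we can reach 0, 1, 3, 4, 5, 6. That is one component of size 6.
The largest has 6 vertices.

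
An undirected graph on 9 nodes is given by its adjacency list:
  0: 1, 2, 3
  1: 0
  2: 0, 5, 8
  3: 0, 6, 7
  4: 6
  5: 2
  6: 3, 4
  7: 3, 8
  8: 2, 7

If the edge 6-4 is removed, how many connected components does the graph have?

2

Before removal there is 1 component.
6-4 is a bridge — removing it separates 6's side from 4's side.
After removal: 2 components.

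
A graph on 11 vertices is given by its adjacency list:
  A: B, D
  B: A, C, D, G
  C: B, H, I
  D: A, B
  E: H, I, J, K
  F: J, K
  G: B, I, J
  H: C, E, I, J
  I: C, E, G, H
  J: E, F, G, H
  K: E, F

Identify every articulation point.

B

Removing B increases the component count from 1 to 2, so B is a cut vertex.
By contrast removing A leaves 1 component; it is not a cut vertex. No other vertex is a cut vertex either.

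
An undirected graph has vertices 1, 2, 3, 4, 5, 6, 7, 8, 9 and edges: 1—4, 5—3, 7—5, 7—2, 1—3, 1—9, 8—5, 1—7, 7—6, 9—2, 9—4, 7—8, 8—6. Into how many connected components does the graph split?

1

Starting from 1 we can reach 1, 2, 3, 4, 5, 6, 7, 8, 9. That is one component of size 9.
Total: 1 component.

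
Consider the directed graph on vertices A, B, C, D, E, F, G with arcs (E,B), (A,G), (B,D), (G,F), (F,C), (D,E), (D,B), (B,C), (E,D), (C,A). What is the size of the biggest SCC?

4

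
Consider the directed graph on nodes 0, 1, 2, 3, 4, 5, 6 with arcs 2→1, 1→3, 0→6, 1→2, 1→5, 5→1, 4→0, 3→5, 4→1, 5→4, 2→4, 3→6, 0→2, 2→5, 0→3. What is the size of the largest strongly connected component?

{0, 1, 2, 3, 4, 5} are all mutually reachable — one SCC of size 6.
{6} is an SCC by itself.
The largest has 6 vertices.

6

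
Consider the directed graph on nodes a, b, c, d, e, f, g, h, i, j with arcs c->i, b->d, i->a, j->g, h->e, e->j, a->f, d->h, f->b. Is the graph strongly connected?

No

There is no directed path from g to b, so the graph is not strongly connected.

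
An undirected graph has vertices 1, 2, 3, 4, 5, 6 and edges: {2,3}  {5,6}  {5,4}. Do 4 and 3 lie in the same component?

No

The component containing 4 is {4, 5, 6}, and 3 is not in it.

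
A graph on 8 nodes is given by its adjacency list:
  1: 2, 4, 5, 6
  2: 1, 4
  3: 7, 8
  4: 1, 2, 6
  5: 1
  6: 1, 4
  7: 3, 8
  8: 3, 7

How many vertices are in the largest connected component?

Starting from 3 we can reach 3, 7, 8. That is one component of size 3.
Starting from 1 we can reach 1, 2, 4, 5, 6. That is one component of size 5.
The largest has 5 vertices.

5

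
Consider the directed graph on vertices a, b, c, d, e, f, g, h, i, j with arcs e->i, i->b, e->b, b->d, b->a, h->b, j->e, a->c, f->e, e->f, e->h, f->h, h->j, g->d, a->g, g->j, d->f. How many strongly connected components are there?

{a, b, d, e, f, g, h, i, j} are all mutually reachable — one SCC of size 9.
{c} is an SCC by itself.
That gives 2 strongly connected components.

2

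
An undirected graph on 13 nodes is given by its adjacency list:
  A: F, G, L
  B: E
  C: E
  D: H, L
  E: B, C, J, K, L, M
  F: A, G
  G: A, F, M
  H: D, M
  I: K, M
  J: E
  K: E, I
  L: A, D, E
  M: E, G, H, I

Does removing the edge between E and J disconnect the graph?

Yes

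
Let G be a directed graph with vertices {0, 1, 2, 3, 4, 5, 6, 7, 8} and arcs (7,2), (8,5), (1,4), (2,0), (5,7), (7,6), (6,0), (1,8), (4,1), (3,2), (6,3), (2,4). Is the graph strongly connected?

There is no directed path from 0 to 1, so the graph is not strongly connected.

No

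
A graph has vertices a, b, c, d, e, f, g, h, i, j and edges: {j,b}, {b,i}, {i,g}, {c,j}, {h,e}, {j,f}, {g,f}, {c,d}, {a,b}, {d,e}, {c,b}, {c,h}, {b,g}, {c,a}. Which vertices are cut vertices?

Removing c increases the component count from 1 to 2, so c is a cut vertex.
By contrast removing i leaves 1 component; it is not a cut vertex. No other vertex is a cut vertex either.

c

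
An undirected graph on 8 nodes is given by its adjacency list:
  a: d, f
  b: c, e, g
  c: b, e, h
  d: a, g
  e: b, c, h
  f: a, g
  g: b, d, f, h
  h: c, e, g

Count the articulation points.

1

Removing g increases the component count from 1 to 2, so g is a cut vertex.
By contrast removing d leaves 1 component; it is not a cut vertex. No other vertex is a cut vertex either.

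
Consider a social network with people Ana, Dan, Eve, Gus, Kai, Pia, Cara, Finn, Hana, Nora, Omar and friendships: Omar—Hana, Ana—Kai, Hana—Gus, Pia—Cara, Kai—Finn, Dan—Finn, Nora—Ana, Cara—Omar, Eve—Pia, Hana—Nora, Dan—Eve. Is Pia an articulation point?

No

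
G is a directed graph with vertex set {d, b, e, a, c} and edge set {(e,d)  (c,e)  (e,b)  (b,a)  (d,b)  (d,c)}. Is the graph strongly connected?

There is no directed path from a to b, so the graph is not strongly connected.

No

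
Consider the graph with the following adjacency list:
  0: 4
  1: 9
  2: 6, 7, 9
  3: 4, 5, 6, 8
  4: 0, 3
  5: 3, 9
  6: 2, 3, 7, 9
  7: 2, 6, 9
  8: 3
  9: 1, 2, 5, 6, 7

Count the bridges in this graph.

The edges on the cycle 9-6-3-5-9 are not bridges since each lies on that cycle.
But removing 1-9 disconnects 1 from 9; removing 3-4 disconnects 3 from 4; removing 8-3 disconnects 8 from 3; removing 0-4 disconnects 0 from 4 — these are bridges.
That makes 4 bridges.

4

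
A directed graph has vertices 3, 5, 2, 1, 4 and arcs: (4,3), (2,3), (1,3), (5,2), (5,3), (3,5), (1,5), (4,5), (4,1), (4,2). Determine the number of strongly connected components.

3

{2, 3, 5} are all mutually reachable — one SCC of size 3.
{4} is an SCC by itself.
{1} is an SCC by itself.
That gives 3 strongly connected components.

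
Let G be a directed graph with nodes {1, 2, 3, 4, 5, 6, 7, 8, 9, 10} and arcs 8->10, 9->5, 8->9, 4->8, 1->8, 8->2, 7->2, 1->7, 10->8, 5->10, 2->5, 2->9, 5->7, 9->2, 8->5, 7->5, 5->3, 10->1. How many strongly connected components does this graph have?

4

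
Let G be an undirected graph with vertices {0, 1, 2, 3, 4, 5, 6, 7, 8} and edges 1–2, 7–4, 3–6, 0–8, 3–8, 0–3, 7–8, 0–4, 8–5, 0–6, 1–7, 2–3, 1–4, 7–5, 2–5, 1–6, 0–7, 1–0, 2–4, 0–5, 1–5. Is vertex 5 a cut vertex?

Deleting 5 leaves 1 component (was 1) (its neighbors 0, 1, 2, 7, 8 remain connected to each other), so 5 is not a cut vertex.

No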